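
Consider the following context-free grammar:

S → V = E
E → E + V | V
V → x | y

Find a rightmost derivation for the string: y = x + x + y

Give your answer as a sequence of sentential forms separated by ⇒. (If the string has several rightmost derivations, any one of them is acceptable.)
Start with S.
Step 1: the rightmost non-terminal is S; apply S → V = E:  V = E
Step 2: the rightmost non-terminal is E; apply E → E + V:  V = E + V
Step 3: the rightmost non-terminal is V; apply V → y:  V = E + y
Step 4: the rightmost non-terminal is E; apply E → E + V:  V = E + V + y
Step 5: the rightmost non-terminal is V; apply V → x:  V = E + x + y
Step 6: the rightmost non-terminal is E; apply E → V:  V = V + x + y
Step 7: the rightmost non-terminal is V; apply V → x:  V = x + x + y
Step 8: the rightmost non-terminal is V; apply V → y:  y = x + x + y

Final answer: S ⇒ V = E ⇒ V = E + V ⇒ V = E + y ⇒ V = E + V + y ⇒ V = E + x + y ⇒ V = V + x + y ⇒ V = x + x + y ⇒ y = x + x + y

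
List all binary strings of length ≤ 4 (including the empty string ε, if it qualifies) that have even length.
Checking every binary string of length 0 to 4:
  Length 0: accepted: ε | rejected: (none)
  Length 1: accepted: (none) | rejected: 0, 1
  Length 2: accepted: 00, 01, 10, 11 | rejected: (none)
  Length 3: accepted: (none) | rejected: 000, 001, 010, 011, 100, 101, 110, 111
  Length 4: accepted: 0000, 0001, 0010, 0011, 0100, 0101, 0110, 0111, 1000, 1001, 1010, 1011, 1100, 1101, 1110, 1111 | rejected: (none)
Total: 21 string(s).

Final answer: ε, 00, 01, 10, 11, 0000, 0001, 0010, 0011, 0100, 0101, 0110, 0111, 1000, 1001, 1010, 1011, 1100, 1101, 1110, 1111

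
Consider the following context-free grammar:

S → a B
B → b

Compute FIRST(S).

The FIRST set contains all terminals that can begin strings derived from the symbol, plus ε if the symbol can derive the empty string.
S has the single production S → a B, whose right-hand side begins with the terminal a. So FIRST(S) = {a}.

Final answer: {a}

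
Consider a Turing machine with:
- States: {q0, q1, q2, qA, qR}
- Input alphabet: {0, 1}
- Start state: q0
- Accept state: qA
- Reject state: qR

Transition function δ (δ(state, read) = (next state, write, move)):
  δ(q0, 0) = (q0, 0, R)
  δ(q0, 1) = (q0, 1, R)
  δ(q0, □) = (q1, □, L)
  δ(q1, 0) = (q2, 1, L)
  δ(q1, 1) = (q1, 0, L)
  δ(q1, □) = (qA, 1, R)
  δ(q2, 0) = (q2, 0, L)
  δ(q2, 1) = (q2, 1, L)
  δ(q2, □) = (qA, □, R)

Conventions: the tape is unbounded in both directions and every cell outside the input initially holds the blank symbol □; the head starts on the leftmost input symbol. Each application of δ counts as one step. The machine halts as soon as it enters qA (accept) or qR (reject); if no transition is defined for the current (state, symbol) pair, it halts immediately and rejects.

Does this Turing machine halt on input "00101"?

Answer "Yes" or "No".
Step 0: [q0]00101 (head at position 0)
Step 1: δ(q0, 0) = (q0, 0, R)  ⊢  0[q0]0101 (head at position 1)
Step 2: δ(q0, 0) = (q0, 0, R)  ⊢  00[q0]101 (head at position 2)
Step 3: δ(q0, 1) = (q0, 1, R)  ⊢  001[q0]01 (head at position 3)
Step 4: δ(q0, 0) = (q0, 0, R)  ⊢  0010[q0]1 (head at position 4)
Step 5: δ(q0, 1) = (q0, 1, R)  ⊢  00101[q0]□ (head at position 5)
Step 6: δ(q0, □) = (q1, □, L)  ⊢  0010[q1]1□ (head at position 4)
Step 7: δ(q1, 1) = (q1, 0, L)  ⊢  001[q1]00□ (head at position 3)
Step 8: δ(q1, 0) = (q2, 1, L)  ⊢  00[q2]110□ (head at position 2)
Step 9: δ(q2, 1) = (q2, 1, L)  ⊢  0[q2]0110□ (head at position 1)
Step 10: δ(q2, 0) = (q2, 0, L)  ⊢  [q2]00110□ (head at position 0)
Step 11: δ(q2, 0) = (q2, 0, L)  ⊢  [q2]□00110□ (head at position -1)
Step 12: δ(q2, □) = (qA, □, R)  ⊢  □[qA]00110□ (head at position 0)
The machine is in qA, so it halts and accepts.
It halts after 12 steps.

Final answer: Yes - halts after 12 steps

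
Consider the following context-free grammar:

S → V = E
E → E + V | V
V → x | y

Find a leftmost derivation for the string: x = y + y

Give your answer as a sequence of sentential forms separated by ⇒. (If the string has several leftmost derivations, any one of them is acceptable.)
Start with S.
Step 1: the leftmost non-terminal is S; apply S → V = E:  V = E
Step 2: the leftmost non-terminal is V; apply V → x:  x = E
Step 3: the leftmost non-terminal is E; apply E → E + V:  x = E + V
Step 4: the leftmost non-terminal is E; apply E → V:  x = V + V
Step 5: the leftmost non-terminal is V; apply V → y:  x = y + V
Step 6: the leftmost non-terminal is V; apply V → y:  x = y + y

Final answer: S ⇒ V = E ⇒ x = E ⇒ x = E + V ⇒ x = V + V ⇒ x = y + V ⇒ x = y + y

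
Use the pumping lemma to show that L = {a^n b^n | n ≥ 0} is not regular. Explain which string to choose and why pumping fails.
Language: L = {a^n b^n | n ≥ 0} (equal numbers of a's followed by b's)
Step 1: Assume for contradiction that L is regular, with pumping length p.
Step 2: Choose s = a^p b^p. Then s ∈ L (it has p a's followed by p b's) and |s| ≥ p.
Step 3: Consider any decomposition s = xyz with |xy| ≤ p and |y| > 0. Since |xy| ≤ p and the first p symbols of s are all a's, y = a^k for some k with 1 ≤ k ≤ p.
Step 4: Pumping up (i = 2): xy²z = a^(p+k) b^p, which has more a's than b's, so xy²z ∉ L.
This contradicts the pumping lemma, so L is not regular.

Final answer: Choose s = a^p b^p. Since |xy| ≤ p, y = a^k with k ≥ 1. Then xy²z = a^(p+k) b^p ∉ L.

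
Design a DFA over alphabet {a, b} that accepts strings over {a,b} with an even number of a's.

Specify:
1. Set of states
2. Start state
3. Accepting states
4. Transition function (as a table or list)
One valid DFA (any DFA recognizing the same language is acceptable):
States: {q0, q1}
Start: q0
Accepting: {q0}
Transitions (accepting states marked with *):
State | a | b | Accepting
-------------------------
q0    | q1 | q0 | *
q1    | q0 | q1 |  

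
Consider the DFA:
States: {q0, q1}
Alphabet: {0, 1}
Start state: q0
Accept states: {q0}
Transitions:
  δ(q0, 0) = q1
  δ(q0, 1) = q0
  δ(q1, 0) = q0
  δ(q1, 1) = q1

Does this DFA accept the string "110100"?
Processing string "110100":
  q0 --1--> q0
  q0 --1--> q0
  q0 --0--> q1
  q1 --1--> q1
  q1 --0--> q0
  q0 --0--> q1
Final state: q1
Accept states: {q0}
q1 is not an accept state, so the string is rejected.

Final answer: No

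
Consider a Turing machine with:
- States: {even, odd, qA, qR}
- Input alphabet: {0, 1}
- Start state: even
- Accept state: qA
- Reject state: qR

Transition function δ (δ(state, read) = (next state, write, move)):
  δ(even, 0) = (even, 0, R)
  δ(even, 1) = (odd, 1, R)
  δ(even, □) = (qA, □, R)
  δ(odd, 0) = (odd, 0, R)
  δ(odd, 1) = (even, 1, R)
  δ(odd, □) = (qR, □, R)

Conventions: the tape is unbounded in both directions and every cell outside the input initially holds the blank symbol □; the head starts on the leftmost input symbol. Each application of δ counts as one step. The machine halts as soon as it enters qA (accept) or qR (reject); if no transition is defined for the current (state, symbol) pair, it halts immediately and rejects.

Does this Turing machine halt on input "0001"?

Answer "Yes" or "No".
Step 0: [even]0001 (head at position 0)
Step 1: δ(even, 0) = (even, 0, R)  ⊢  0[even]001 (head at position 1)
Step 2: δ(even, 0) = (even, 0, R)  ⊢  00[even]01 (head at position 2)
Step 3: δ(even, 0) = (even, 0, R)  ⊢  000[even]1 (head at position 3)
Step 4: δ(even, 1) = (odd, 1, R)  ⊢  0001[odd]□ (head at position 4)
Step 5: δ(odd, □) = (qR, □, R)  ⊢  0001□[qR]□ (head at position 5)
The machine is in qR, so it halts and rejects.
It halts after 5 steps.

Final answer: Yes - halts after 5 steps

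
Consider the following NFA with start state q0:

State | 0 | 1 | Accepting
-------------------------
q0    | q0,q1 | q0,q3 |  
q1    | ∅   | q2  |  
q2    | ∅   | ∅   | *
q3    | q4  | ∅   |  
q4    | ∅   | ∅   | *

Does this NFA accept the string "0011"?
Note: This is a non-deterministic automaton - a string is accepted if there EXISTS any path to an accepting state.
Track the set of states the NFA could be in: start {q0}
Read '0': {q0} → {q0, q1}
Read '0': {q0, q1} → {q0, q1}
Read '1': {q0, q1} → {q0, q2, q3}
Read '1': {q0, q2, q3} → {q0, q3}
Final set {q0, q3} contains no accepting state → rejected.

Final answer: No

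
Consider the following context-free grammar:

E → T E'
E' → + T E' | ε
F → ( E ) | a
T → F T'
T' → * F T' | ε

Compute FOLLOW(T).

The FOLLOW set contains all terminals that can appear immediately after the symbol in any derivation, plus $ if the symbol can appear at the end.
Useful FIRST sets: FIRST(E') = {+, ε}, FIRST(T') = {*, ε} (both E' and T' are nullable).
FOLLOW(E): E is the start symbol → $; E appears in F → ( E ) followed by ')' → FOLLOW(E) = {), $}.
FOLLOW(E'): E' appears at the right end of E → T E' and of E' → + T E', so FOLLOW(E') ⊇ FOLLOW(E) (the second occurrence adds nothing new). FOLLOW(E') = {), $}.
FOLLOW(T): in E → T E' and E' → + T E', T is followed by E': add FIRST(E') minus ε = {+}; since E' is nullable, also add FOLLOW(E) and FOLLOW(E') = {), $}. FOLLOW(T) = {+, ), $}.

Final answer: {$, ), +}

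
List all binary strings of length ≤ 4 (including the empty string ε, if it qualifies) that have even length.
Checking every binary string of length 0 to 4:
  Length 0: accepted: ε | rejected: (none)
  Length 1: accepted: (none) | rejected: 0, 1
  Length 2: accepted: 00, 01, 10, 11 | rejected: (none)
  Length 3: accepted: (none) | rejected: 000, 001, 010, 011, 100, 101, 110, 111
  Length 4: accepted: 0000, 0001, 0010, 0011, 0100, 0101, 0110, 0111, 1000, 1001, 1010, 1011, 1100, 1101, 1110, 1111 | rejected: (none)
Total: 21 string(s).

Final answer: ε, 00, 01, 10, 11, 0000, 0001, 0010, 0011, 0100, 0101, 0110, 0111, 1000, 1001, 1010, 1011, 1100, 1101, 1110, 1111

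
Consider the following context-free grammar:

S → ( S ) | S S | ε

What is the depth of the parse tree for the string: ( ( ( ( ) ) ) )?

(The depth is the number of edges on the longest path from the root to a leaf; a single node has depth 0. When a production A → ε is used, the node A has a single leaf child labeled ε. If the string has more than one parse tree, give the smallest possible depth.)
The string is 4 nested pairs. The shallowest parse tree applies S → ( S ) 4 times (one node per nested pair, each a child of the previous) and then S → ε in the middle.
S nodes at depths 0..4, ε leaf at depth 5; parentheses leaves are at depths 1..4.
(Using S → S S with an S → ε child anywhere only adds levels, so it cannot give a shallower tree.)
Depth = 5.

Final answer: 5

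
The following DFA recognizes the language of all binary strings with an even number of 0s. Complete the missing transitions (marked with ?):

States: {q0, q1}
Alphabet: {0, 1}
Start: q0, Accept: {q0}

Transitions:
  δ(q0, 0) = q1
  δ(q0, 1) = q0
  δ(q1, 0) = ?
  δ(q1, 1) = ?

What each state remembers (consistent with the given transitions and accept states):
  q0: an even number of 0s has been read so far
  q1: an odd number of 0s has been read so far
Filling in the missing entries:
  δ(q1, 0): in q1 (an odd number of 0s has been read so far), after reading 0 we have: an even number of 0s has been read so far → q0
  δ(q1, 1): in q1 (an odd number of 0s has been read so far), after reading 1 we have: an odd number of 0s has been read so far → q1

Final answer: δ(q1, 0) = q0; δ(q1, 1) = q1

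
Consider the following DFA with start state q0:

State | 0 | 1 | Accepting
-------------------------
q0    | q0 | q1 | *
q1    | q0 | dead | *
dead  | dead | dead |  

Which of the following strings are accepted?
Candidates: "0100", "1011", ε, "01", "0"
"0100": q0 → q0 → q1 → q0 → q0; q0 is accepting → accepted
"1011": q0 → q1 → q0 → q1 → dead; dead is not accepting → rejected
ε: q0; q0 is accepting → accepted
"01": q0 → q0 → q1; q1 is accepting → accepted
"0": q0 → q0; q0 is accepting → accepted

Final answer: "0100", ε, "01", "0"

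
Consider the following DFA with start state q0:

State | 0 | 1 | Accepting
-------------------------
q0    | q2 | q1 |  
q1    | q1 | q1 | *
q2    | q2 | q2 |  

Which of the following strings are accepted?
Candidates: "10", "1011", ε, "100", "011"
"10": q0 → q1 → q1; q1 is accepting → accepted
"1011": q0 → q1 → q1 → q1 → q1; q1 is accepting → accepted
ε: q0; q0 is not accepting → rejected
"100": q0 → q1 → q1 → q1; q1 is accepting → accepted
"011": q0 → q2 → q2 → q2; q2 is not accepting → rejected

Final answer: "10", "1011", "100"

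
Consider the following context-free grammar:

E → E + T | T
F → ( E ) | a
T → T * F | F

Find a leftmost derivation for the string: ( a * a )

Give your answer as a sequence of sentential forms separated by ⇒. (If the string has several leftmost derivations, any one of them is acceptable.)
Start with E.
Step 1: the leftmost non-terminal is E; apply E → T:  T
Step 2: the leftmost non-terminal is T; apply T → F:  F
Step 3: the leftmost non-terminal is F; apply F → ( E ):  ( E )
Step 4: the leftmost non-terminal is E; apply E → T:  ( T )
Step 5: the leftmost non-terminal is T; apply T → T * F:  ( T * F )
Step 6: the leftmost non-terminal is T; apply T → F:  ( F * F )
Step 7: the leftmost non-terminal is F; apply F → a:  ( a * F )
Step 8: the leftmost non-terminal is F; apply F → a:  ( a * a )

Final answer: E ⇒ T ⇒ F ⇒ ( E ) ⇒ ( T ) ⇒ ( T * F ) ⇒ ( F * F ) ⇒ ( a * F ) ⇒ ( a * a )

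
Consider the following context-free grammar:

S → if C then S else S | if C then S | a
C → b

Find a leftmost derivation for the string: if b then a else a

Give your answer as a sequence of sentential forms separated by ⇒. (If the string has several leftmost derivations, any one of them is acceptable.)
Start with S.
Step 1: the leftmost non-terminal is S; apply S → if C then S else S:  if C then S else S
Step 2: the leftmost non-terminal is C; apply C → b:  if b then S else S
Step 3: the leftmost non-terminal is S; apply S → a:  if b then a else S
Step 4: the leftmost non-terminal is S; apply S → a:  if b then a else a

Final answer: S ⇒ if C then S else S ⇒ if b then S else S ⇒ if b then a else S ⇒ if b then a else a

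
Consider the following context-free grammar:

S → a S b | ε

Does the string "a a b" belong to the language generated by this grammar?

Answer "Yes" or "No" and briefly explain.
Every derivation applies S → a S b some number n of times and then S → ε, producing a^n b^n with equally many a's and b's. The string a a b has two a's but only one b, so it cannot be derived.

Final answer: No - no valid derivation exists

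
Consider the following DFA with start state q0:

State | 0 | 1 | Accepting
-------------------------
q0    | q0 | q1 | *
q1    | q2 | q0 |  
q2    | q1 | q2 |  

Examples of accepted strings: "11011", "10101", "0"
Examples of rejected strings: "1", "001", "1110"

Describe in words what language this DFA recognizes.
binary numbers divisible by 3 (treating the string as a binary integer; leading zeros allowed, the empty string counts as 0)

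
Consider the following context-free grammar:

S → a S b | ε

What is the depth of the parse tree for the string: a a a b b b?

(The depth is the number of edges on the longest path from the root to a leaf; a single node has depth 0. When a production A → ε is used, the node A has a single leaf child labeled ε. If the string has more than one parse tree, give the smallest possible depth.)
The only parse tree applies S → a S b 3 times (once per matching a…b pair) and then S → ε.
The S nodes sit at depths 0, 1, …, 3; the innermost S (depth 3) has the single child ε at depth 4.
The terminal leaves a, b are at depths 1..3, so the longest root-to-leaf path is S → S → … → S → ε with 4 edges.
Depth = 4.

Final answer: 4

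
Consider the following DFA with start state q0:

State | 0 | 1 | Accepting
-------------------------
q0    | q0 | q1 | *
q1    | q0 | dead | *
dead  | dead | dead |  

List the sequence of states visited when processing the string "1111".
q0 → q1 → dead → dead → dead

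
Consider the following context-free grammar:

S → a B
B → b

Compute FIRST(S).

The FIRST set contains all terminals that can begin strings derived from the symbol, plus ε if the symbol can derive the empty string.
S has the single production S → a B, whose right-hand side begins with the terminal a. So FIRST(S) = {a}.

Final answer: {a}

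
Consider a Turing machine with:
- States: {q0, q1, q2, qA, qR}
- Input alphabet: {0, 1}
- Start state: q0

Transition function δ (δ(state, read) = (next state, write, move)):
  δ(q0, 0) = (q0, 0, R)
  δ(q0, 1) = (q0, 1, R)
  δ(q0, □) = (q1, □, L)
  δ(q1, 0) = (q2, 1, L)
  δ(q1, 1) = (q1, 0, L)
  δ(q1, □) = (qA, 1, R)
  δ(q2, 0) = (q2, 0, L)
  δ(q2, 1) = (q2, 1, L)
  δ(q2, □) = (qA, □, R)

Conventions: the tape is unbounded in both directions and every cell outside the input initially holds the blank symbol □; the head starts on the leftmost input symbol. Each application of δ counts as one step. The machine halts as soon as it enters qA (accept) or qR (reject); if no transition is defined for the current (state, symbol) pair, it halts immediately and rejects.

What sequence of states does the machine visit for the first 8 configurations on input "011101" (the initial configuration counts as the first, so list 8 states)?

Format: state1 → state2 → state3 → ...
Step 0: [q0]011101 (head at position 0)
Step 1: δ(q0, 0) = (q0, 0, R)  ⊢  0[q0]11101 (head at position 1)
Step 2: δ(q0, 1) = (q0, 1, R)  ⊢  01[q0]1101 (head at position 2)
Step 3: δ(q0, 1) = (q0, 1, R)  ⊢  011[q0]101 (head at position 3)
Step 4: δ(q0, 1) = (q0, 1, R)  ⊢  0111[q0]01 (head at position 4)
Step 5: δ(q0, 0) = (q0, 0, R)  ⊢  01110[q0]1 (head at position 5)
Step 6: δ(q0, 1) = (q0, 1, R)  ⊢  011101[q0]□ (head at position 6)
Step 7: δ(q0, □) = (q1, □, L)  ⊢  01110[q1]1□ (head at position 5)
Reading off the states of these 8 configurations: q0 → q0 → q0 → q0 → q0 → q0 → q0 → q1

Final answer: q0 → q0 → q0 → q0 → q0 → q0 → q0 → q1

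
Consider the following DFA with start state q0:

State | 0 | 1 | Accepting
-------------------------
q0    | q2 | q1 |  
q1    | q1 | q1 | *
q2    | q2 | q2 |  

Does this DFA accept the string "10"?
Start in q0.
Read '1': q0 → q1
Read '0': q1 → q1
Final state q1 is accepting, so the string is accepted.

Final answer: Yes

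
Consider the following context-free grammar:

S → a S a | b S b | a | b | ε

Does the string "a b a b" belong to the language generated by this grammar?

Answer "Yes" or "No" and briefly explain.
Every production places the same symbol at both ends (or yields a single symbol / ε), so every derived string is a palindrome. a b a b reversed is b a b a ≠ a b a b, so it is not a palindrome and cannot be derived (already the first step fails: the string starts with a but ends with b, so neither S → a S a nor S → b S b fits).

Final answer: No - no valid derivation exists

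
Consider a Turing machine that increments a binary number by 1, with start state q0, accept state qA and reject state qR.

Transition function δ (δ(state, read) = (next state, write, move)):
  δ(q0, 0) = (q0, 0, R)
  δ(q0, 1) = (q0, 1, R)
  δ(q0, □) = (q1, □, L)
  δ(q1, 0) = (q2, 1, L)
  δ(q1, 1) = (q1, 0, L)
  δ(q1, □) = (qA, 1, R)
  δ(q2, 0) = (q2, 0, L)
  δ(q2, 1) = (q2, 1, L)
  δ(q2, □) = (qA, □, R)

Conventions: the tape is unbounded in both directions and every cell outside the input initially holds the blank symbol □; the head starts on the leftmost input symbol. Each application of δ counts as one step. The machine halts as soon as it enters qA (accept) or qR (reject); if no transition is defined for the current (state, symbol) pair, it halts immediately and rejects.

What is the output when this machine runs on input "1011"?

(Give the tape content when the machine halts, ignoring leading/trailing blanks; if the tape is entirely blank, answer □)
Step 0: [q0]1011 (head at position 0)
Step 1: δ(q0, 1) = (q0, 1, R)  ⊢  1[q0]011 (head at position 1)
Step 2: δ(q0, 0) = (q0, 0, R)  ⊢  10[q0]11 (head at position 2)
Step 3: δ(q0, 1) = (q0, 1, R)  ⊢  101[q0]1 (head at position 3)
Step 4: δ(q0, 1) = (q0, 1, R)  ⊢  1011[q0]□ (head at position 4)
Step 5: δ(q0, □) = (q1, □, L)  ⊢  101[q1]1□ (head at position 3)
Step 6: δ(q1, 1) = (q1, 0, L)  ⊢  10[q1]10□ (head at position 2)
Step 7: δ(q1, 1) = (q1, 0, L)  ⊢  1[q1]000□ (head at position 1)
Step 8: δ(q1, 0) = (q2, 1, L)  ⊢  [q2]1100□ (head at position 0)
Step 9: δ(q2, 1) = (q2, 1, L)  ⊢  [q2]□1100□ (head at position -1)
Step 10: δ(q2, □) = (qA, □, R)  ⊢  □[qA]1100□ (head at position 0)
The machine is in qA, so it halts and accepts.
Tape content when halted (ignoring surrounding blanks): 1100

Final answer: Output: 1100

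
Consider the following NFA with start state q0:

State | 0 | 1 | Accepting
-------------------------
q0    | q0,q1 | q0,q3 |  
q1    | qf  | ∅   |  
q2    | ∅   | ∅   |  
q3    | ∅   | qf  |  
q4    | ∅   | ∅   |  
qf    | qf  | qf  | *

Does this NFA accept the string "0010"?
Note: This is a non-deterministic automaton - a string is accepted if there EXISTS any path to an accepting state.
Track the set of states the NFA could be in: start {q0}
Read '0': {q0} → {q0, q1}
Read '0': {q0, q1} → {q0, q1, qf}
Read '1': {q0, q1, qf} → {q0, q3, qf}
Read '0': {q0, q3, qf} → {q0, q1, qf}
Final set {q0, q1, qf} contains accepting state(s) {qf} → accepted.

Final answer: Yes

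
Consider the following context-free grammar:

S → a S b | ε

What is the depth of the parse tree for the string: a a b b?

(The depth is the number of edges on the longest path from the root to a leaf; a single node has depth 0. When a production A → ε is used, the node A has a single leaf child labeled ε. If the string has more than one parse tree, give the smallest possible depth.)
The only parse tree applies S → a S b 2 times (once per matching a…b pair) and then S → ε.
The S nodes sit at depths 0, 1, …, 2; the innermost S (depth 2) has the single child ε at depth 3.
The terminal leaves a, b are at depths 1..2, so the longest root-to-leaf path is S → S → … → S → ε with 3 edges.
Depth = 3.

Final answer: 3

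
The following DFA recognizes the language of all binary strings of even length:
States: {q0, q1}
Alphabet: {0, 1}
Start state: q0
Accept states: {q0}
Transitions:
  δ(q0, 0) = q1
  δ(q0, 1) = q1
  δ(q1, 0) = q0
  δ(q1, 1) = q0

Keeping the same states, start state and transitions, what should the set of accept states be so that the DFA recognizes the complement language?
The DFA is complete (every state has a transition on every symbol), so the complement
is recognized by the same DFA with accepting and non-accepting states swapped.
Original accept states: {q0}
Complement accept states = All states - Original accept states
= {q0, q1} - {q0}
= {q1}
Complement language: strings of ODD length

Final answer: {q1}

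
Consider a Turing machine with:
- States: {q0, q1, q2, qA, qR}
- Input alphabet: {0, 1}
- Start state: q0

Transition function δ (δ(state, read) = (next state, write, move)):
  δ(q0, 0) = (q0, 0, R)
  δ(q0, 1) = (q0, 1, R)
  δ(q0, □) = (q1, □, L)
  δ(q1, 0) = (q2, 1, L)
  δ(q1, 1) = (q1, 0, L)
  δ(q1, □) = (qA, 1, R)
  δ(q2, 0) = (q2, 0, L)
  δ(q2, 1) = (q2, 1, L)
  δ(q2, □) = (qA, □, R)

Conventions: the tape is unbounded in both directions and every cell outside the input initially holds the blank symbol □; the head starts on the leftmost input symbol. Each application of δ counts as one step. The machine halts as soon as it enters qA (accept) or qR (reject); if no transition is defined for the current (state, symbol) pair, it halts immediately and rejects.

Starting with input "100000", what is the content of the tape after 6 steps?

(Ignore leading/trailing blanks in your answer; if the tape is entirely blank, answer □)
Step 0: [q0]100000 (head at position 0)
Step 1: δ(q0, 1) = (q0, 1, R)  ⊢  1[q0]00000 (head at position 1)
Step 2: δ(q0, 0) = (q0, 0, R)  ⊢  10[q0]0000 (head at position 2)
Step 3: δ(q0, 0) = (q0, 0, R)  ⊢  100[q0]000 (head at position 3)
Step 4: δ(q0, 0) = (q0, 0, R)  ⊢  1000[q0]00 (head at position 4)
Step 5: δ(q0, 0) = (q0, 0, R)  ⊢  10000[q0]0 (head at position 5)
Step 6: δ(q0, 0) = (q0, 0, R)  ⊢  100000[q0]□ (head at position 6)
Tape after 6 steps (ignoring surrounding blanks): 100000

Final answer: Tape: 100000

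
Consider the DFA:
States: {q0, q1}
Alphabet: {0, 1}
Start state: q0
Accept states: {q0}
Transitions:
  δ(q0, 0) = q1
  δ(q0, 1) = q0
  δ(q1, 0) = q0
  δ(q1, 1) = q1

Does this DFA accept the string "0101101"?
Processing string "0101101":
  q0 --0--> q1
  q1 --1--> q1
  q1 --0--> q0
  q0 --1--> q0
  q0 --1--> q0
  q0 --0--> q1
  q1 --1--> q1
Final state: q1
Accept states: {q0}
q1 is not an accept state, so the string is rejected.

Final answer: No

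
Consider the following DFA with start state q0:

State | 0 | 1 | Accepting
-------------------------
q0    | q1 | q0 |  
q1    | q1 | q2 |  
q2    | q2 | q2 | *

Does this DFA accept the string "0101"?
Start in q0.
Read '0': q0 → q1
Read '1': q1 → q2
Read '0': q2 → q2
Read '1': q2 → q2
Final state q2 is accepting, so the string is accepted.

Final answer: Yes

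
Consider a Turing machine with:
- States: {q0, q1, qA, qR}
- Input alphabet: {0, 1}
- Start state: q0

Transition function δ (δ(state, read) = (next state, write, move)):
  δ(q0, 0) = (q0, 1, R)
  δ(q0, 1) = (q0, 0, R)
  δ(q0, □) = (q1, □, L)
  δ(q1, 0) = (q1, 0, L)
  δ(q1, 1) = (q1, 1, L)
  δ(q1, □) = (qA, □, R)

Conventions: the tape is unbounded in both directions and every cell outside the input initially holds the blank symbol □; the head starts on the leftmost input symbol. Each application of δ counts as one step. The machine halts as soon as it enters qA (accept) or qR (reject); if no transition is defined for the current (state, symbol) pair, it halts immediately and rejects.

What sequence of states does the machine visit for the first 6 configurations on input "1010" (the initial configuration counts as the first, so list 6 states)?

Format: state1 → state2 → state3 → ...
Step 0: [q0]1010 (head at position 0)
Step 1: δ(q0, 1) = (q0, 0, R)  ⊢  0[q0]010 (head at position 1)
Step 2: δ(q0, 0) = (q0, 1, R)  ⊢  01[q0]10 (head at position 2)
Step 3: δ(q0, 1) = (q0, 0, R)  ⊢  010[q0]0 (head at position 3)
Step 4: δ(q0, 0) = (q0, 1, R)  ⊢  0101[q0]□ (head at position 4)
Step 5: δ(q0, □) = (q1, □, L)  ⊢  010[q1]1□ (head at position 3)
Reading off the states of these 6 configurations: q0 → q0 → q0 → q0 → q0 → q1

Final answer: q0 → q0 → q0 → q0 → q0 → q1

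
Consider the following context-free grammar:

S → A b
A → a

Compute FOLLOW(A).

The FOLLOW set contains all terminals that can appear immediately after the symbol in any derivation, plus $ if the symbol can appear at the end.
A occurs only in S → A b, where it is immediately followed by the terminal b. So FOLLOW(A) = {b}.

Final answer: {b}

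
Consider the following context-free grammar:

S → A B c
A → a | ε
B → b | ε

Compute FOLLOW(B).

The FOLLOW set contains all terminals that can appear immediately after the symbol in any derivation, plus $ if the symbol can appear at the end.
B occurs in S → A B c, immediately followed by the terminal c. So FOLLOW(B) = {c}.

Final answer: {c}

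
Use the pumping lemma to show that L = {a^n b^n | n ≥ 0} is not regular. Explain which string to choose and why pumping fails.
Language: L = {a^n b^n | n ≥ 0} (equal numbers of a's followed by b's)
Step 1: Assume for contradiction that L is regular, with pumping length p.
Step 2: Choose s = a^p b^p. Then s ∈ L (it has p a's followed by p b's) and |s| ≥ p.
Step 3: Consider any decomposition s = xyz with |xy| ≤ p and |y| > 0. Since |xy| ≤ p and the first p symbols of s are all a's, y = a^k for some k with 1 ≤ k ≤ p.
Step 4: Pumping up (i = 2): xy²z = a^(p+k) b^p, which has more a's than b's, so xy²z ∉ L.
This contradicts the pumping lemma, so L is not regular.

Final answer: Choose s = a^p b^p. Since |xy| ≤ p, y = a^k with k ≥ 1. Then xy²z = a^(p+k) b^p ∉ L.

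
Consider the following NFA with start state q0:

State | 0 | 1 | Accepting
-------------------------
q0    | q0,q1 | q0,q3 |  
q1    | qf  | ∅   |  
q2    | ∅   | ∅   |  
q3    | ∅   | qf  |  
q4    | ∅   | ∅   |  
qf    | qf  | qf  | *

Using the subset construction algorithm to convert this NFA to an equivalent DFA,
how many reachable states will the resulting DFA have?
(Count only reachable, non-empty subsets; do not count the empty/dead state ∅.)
Start subset: {q0}
{q0}: on 0 → {q0, q1}, on 1 → {q0, q3}
{q0, q1}: on 0 → {q0, q1, qf}, on 1 → {q0, q3}
{q0, q3}: on 0 → {q0, q1}, on 1 → {q0, q3, qf}
{q0, q1, qf}: on 0 → {q0, q1, qf}, on 1 → {q0, q3, qf}
{q0, q3, qf}: on 0 → {q0, q1, qf}, on 1 → {q0, q3, qf}
Reachable non-empty subsets: {q0}, {q0, q1}, {q0, q3}, {q0, q1, qf}, {q0, q3, qf} — 5 in total.

Final answer: 5 states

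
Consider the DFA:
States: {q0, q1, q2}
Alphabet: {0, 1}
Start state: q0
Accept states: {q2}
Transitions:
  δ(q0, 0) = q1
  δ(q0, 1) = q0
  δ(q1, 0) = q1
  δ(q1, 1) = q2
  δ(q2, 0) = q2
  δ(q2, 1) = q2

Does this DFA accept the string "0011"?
Processing string "0011":
  q0 --0--> q1
  q1 --0--> q1
  q1 --1--> q2
  q2 --1--> q2
Final state: q2
Accept states: {q2}
q2 is an accept state, so the string is accepted.

Final answer: Yes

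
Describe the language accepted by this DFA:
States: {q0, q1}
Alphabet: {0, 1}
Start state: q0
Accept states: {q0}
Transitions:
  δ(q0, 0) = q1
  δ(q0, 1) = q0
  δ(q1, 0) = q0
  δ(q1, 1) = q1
Analyzing the DFA structure:
Start state: q0
Accept states: {q0}
Interpreting what each state remembers (checking against the transitions):
  q0: an even number of 0s has been read so far
  q1: an odd number of 0s has been read so far
  δ(q0, 0): in q0 (an even number of 0s has been read so far), after reading 0 we have: an odd number of 0s has been read so far → q1
  δ(q0, 1): in q0 (an even number of 0s has been read so far), after reading 1 we have: an even number of 0s has been read so far → q0
  δ(q1, 0): in q1 (an odd number of 0s has been read so far), after reading 0 we have: an even number of 0s has been read so far → q0
  δ(q1, 1): in q1 (an odd number of 0s has been read so far), after reading 1 we have: an odd number of 0s has been read so far → q1
A string is accepted iff it ends in {q0}, i.e. an even number of 0s has been read so far.
Language: All binary strings with an even number of 0s

Final answer: All binary strings with an even number of 0s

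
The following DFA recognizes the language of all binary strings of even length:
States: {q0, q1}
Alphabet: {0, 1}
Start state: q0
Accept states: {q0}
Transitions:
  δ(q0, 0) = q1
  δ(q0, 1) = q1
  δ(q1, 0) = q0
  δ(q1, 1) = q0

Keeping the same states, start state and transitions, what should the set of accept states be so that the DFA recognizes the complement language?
The DFA is complete (every state has a transition on every symbol), so the complement
is recognized by the same DFA with accepting and non-accepting states swapped.
Original accept states: {q0}
Complement accept states = All states - Original accept states
= {q0, q1} - {q0}
= {q1}
Complement language: strings of ODD length

Final answer: {q1}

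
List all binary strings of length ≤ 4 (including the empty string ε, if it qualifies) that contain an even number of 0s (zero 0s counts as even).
Checking every binary string of length 0 to 4:
  Length 0: accepted: ε | rejected: (none)
  Length 1: accepted: 1 | rejected: 0
  Length 2: accepted: 00, 11 | rejected: 01, 10
  Length 3: accepted: 001, 010, 100, 111 | rejected: 000, 011, 101, 110
  Length 4: accepted: 0000, 0011, 0101, 0110, 1001, 1010, 1100, 1111 | rejected: 0001, 0010, 0100, 0111, 1000, 1011, 1101, 1110
Total: 16 string(s).

Final answer: ε, 1, 00, 11, 001, 010, 100, 111, 0000, 0011, 0101, 0110, 1001, 1010, 1100, 1111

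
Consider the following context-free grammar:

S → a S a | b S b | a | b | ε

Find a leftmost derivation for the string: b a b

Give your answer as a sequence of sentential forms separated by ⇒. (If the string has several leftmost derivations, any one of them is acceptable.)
Start with S.
Step 1: the leftmost non-terminal is S; apply S → b S b:  b S b
Step 2: the leftmost non-terminal is S; apply S → a:  b a b

Final answer: S ⇒ b S b ⇒ b a b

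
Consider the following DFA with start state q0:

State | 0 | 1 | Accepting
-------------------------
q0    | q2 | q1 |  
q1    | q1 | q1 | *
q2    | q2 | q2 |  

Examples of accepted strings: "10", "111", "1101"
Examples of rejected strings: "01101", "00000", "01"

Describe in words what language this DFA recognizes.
non-empty binary strings starting with 1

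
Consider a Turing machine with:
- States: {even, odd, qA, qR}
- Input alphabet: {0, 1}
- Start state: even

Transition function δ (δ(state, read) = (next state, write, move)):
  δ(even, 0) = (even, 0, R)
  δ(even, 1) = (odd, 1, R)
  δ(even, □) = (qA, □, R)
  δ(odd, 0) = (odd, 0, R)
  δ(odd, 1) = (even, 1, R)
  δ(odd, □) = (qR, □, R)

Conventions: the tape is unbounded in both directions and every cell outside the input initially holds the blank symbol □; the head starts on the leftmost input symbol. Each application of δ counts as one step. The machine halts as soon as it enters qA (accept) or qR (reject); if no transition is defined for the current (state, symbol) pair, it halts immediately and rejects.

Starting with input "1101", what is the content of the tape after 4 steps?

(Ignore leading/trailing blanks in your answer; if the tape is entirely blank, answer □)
Step 0: [even]1101 (head at position 0)
Step 1: δ(even, 1) = (odd, 1, R)  ⊢  1[odd]101 (head at position 1)
Step 2: δ(odd, 1) = (even, 1, R)  ⊢  11[even]01 (head at position 2)
Step 3: δ(even, 0) = (even, 0, R)  ⊢  110[even]1 (head at position 3)
Step 4: δ(even, 1) = (odd, 1, R)  ⊢  1101[odd]□ (head at position 4)
Tape after 4 steps (ignoring surrounding blanks): 1101

Final answer: Tape: 1101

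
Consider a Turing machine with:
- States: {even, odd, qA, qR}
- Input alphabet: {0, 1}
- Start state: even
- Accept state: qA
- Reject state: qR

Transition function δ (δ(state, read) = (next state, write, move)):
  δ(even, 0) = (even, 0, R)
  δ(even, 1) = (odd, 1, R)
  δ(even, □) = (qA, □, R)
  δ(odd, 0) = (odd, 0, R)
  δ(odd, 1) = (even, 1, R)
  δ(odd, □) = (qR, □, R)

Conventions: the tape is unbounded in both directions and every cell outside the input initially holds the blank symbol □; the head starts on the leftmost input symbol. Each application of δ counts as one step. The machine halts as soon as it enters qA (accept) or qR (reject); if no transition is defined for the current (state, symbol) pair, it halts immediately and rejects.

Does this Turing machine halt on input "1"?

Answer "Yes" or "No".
Step 0: [even]1 (head at position 0)
Step 1: δ(even, 1) = (odd, 1, R)  ⊢  1[odd]□ (head at position 1)
Step 2: δ(odd, □) = (qR, □, R)  ⊢  1□[qR]□ (head at position 2)
The machine is in qR, so it halts and rejects.
It halts after 2 steps.

Final answer: Yes - halts after 2 steps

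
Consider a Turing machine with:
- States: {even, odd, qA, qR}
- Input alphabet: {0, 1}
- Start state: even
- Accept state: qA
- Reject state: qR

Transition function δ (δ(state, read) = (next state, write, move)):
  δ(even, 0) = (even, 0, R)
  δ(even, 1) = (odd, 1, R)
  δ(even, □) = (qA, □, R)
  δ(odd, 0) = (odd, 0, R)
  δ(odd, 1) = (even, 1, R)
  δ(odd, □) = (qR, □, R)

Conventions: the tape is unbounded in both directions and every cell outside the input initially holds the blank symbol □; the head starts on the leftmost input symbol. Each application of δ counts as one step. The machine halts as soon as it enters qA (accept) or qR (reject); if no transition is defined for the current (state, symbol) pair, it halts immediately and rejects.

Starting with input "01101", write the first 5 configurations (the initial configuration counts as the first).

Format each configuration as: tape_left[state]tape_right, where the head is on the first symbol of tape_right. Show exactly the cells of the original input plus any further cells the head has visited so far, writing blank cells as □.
Step 0: [even]01101 (head at position 0)
Step 1: δ(even, 0) = (even, 0, R)  ⊢  0[even]1101 (head at position 1)
Step 2: δ(even, 1) = (odd, 1, R)  ⊢  01[odd]101 (head at position 2)
Step 3: δ(odd, 1) = (even, 1, R)  ⊢  011[even]01 (head at position 3)
Step 4: δ(even, 0) = (even, 0, R)  ⊢  0110[even]1 (head at position 4)

Final answer: [even]01101 ⊢ 0[even]1101 ⊢ 01[odd]101 ⊢ 011[even]01 ⊢ 0110[even]1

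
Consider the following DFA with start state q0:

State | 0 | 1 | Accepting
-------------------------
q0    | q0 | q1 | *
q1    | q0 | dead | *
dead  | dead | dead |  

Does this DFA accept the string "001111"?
Start in q0.
Read '0': q0 → q0
Read '0': q0 → q0
Read '1': q0 → q1
Read '1': q1 → dead
Read '1': dead → dead
Read '1': dead → dead
Final state dead is not accepting, so the string is rejected.

Final answer: No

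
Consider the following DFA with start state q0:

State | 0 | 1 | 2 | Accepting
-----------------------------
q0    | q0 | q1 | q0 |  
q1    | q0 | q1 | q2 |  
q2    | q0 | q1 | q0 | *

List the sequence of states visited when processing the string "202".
q0 → q0 → q0 → q0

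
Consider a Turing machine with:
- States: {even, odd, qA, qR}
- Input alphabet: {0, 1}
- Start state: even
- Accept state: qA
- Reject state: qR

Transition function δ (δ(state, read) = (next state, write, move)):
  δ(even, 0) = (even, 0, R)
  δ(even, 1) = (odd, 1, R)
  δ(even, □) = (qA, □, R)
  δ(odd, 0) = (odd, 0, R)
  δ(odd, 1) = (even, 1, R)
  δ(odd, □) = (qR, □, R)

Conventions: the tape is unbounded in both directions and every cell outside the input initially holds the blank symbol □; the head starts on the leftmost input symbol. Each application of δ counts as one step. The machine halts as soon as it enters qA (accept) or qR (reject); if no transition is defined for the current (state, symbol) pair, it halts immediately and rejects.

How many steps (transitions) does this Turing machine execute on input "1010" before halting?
Step 0: [even]1010 (head at position 0)
Step 1: δ(even, 1) = (odd, 1, R)  ⊢  1[odd]010 (head at position 1)
Step 2: δ(odd, 0) = (odd, 0, R)  ⊢  10[odd]10 (head at position 2)
Step 3: δ(odd, 1) = (even, 1, R)  ⊢  101[even]0 (head at position 3)
Step 4: δ(even, 0) = (even, 0, R)  ⊢  1010[even]□ (head at position 4)
Step 5: δ(even, □) = (qA, □, R)  ⊢  1010□[qA]□ (head at position 5)
The machine is in qA, so it halts and accepts.
Number of transitions executed: 5.

Final answer: 5 steps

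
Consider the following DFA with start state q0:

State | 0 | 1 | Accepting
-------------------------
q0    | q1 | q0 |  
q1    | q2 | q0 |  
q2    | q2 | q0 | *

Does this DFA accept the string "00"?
Start in q0.
Read '0': q0 → q1
Read '0': q1 → q2
Final state q2 is accepting, so the string is accepted.

Final answer: Yes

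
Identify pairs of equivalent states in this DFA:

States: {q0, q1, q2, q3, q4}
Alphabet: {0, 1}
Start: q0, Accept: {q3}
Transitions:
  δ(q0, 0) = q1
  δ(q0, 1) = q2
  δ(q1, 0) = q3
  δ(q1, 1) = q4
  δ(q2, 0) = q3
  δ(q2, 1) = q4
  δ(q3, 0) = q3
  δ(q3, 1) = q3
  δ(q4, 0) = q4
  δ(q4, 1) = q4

Using the table-filling algorithm:
Round 0 – mark pairs where exactly one state is accepting: (q0,q3), (q1,q3), (q2,q3), (q3,q4)
Round 1 – newly marked: (q0,q1) [on 0: q1 vs q3, already marked]; (q0,q2) [on 0: q1 vs q3, already marked]; (q1,q4) [on 0: q3 vs q4, already marked]; (q2,q4) [on 0: q3 vs q4, already marked]
Round 2 – newly marked: (q0,q4) [on 0: q1 vs q4, already marked]
No further pairs can be marked.
(q1, q2) unmarked: δ(q1,0)=q3, δ(q2,0)=q3; δ(q1,1)=q4, δ(q2,1)=q4 → equivalent
Equivalent pairs: (q1, q2)

Final answer: Equivalent pairs: (q1, q2)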